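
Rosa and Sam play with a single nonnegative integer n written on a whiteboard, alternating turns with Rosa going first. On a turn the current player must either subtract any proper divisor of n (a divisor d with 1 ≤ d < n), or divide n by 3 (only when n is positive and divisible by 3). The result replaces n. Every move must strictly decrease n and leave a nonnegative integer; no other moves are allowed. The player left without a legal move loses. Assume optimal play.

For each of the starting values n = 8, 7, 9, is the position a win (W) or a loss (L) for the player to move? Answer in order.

Use the standard recursion: the mover loses at a terminal position; elsewhere, the mover wins exactly when some move hands the opponent an L position.
n=0: no move → L
n=1: no move → L
n=2: W (go to 1, an L position)
n=3: W (go to 1, an L position)
n=4: L (options 2(W), 3(W) are all W)
n=5: W (go to 4, an L position)
n=6: W (go to 4, an L position)
n=7: L (sole option 6(W) is W)
n=8: W (go to 4, an L position)
n=9: L (options 3(W), 6(W), 8(W) are all W)

8: W, 7: L, 9: L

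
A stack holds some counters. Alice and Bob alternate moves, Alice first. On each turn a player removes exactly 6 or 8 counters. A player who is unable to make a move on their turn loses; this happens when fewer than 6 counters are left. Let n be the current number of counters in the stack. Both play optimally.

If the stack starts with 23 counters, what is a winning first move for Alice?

Classify positions by backward induction: terminal positions (no move available) are L. From any other position, the mover wins iff some move reaches an L.
n=0: no move → L
n=1: no move → L
n=2: no move → L
n=3: no move → L
n=4: no move → L
n=5: no move → L
n=6: can move to 0, which is L ⇒ W
n=7: can move to 1, which is L ⇒ W
n=8: can move to 2, which is L ⇒ W
n=9: can move to 3, which is L ⇒ W
n=10: can move to 4, which is L ⇒ W
n=11: can move to 5, which is L ⇒ W
n=12: can move to 4, which is L ⇒ W
n=13: can move to 5, which is L ⇒ W
n=14: moves to 8(W), 6(W); every one is W ⇒ L
n=15: moves to 9(W), 7(W); every one is W ⇒ L
n=16: moves to 10(W), 8(W); every one is W ⇒ L
n=17: moves to 11(W), 9(W); every one is W ⇒ L
n=18: moves to 12(W), 10(W); every one is W ⇒ L
n=19: moves to 13(W), 11(W); every one is W ⇒ L
n=20: can move to 14, which is L ⇒ W
n=21: can move to 15, which is L ⇒ W
n=22: can move to 16, which is L ⇒ W
n=23: can move to 17, which is L ⇒ W
From 23, the L positions reachable in one move are: 17, 15. Any move reaching one of these is winning.

Remove 6, leaving 17.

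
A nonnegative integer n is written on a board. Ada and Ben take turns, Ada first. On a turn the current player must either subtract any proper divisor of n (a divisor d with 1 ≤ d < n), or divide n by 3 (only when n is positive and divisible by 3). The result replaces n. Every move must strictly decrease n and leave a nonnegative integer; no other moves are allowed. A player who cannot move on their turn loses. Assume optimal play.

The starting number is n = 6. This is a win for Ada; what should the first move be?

Build the W/L table. Terminal = L. A non-terminal position is W if it has a move to some L; otherwise it is L.
n=0: no move → L
n=1: no move → L
n=2: W (go to 1, an L position)
n=3: W (go to 1, an L position)
n=4: L (options 2(W), 3(W) are all W)
n=5: W (go to 4, an L position)
n=6: W (go to 4, an L position)
From 6, the L positions reachable in one move are: 4.

Move to 4.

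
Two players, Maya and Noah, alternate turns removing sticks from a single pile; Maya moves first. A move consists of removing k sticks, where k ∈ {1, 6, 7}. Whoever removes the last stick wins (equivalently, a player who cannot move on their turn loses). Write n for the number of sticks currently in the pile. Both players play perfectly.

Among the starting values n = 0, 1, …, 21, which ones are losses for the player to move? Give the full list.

Label each position W (a win for the player to move) or L (a loss). A position with no legal move is L; any other position is W exactly when some move reaches an L, and L when every move reaches a W.
n=0: no move → L
n=1: W (go to 0, an L position)
n=2: L (sole option 1(W) is W)
n=3: W (go to 2, an L position)
n=4: L (sole option 3(W) is W)
n=5: W (go to 4, an L position)
n=6: W (go to 0, an L position)
n=7: W (go to 0, an L position)
n=8: W (go to 2, an L position)
n=9: W (go to 2, an L position)
n=10: W (go to 4, an L position)
n=11: W (go to 4, an L position)
n=12: L (options 11(W), 6(W), 5(W) are all W)
n=13: W (go to 12, an L position)
n=14: L (options 13(W), 8(W), 7(W) are all W)
n=15: W (go to 14, an L position)
n=16: L (options 15(W), 10(W), 9(W) are all W)
n=17: W (go to 16, an L position)
n=18: W (go to 12, an L position)
n=19: W (go to 12, an L position)
n=20: W (go to 14, an L position)
n=21: W (go to 14, an L position)
Reading off the rows marked L gives the requested list; there are 6 such values of n.

0, 2, 4, 12, 14, 16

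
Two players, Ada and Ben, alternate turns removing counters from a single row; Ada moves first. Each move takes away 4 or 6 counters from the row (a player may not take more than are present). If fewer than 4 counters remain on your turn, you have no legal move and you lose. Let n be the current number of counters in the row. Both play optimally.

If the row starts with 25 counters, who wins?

Ada wins.

Label each position W (a win for the player to move) or L (a loss). A position with no legal move is L; any other position is W exactly when some move reaches an L, and L when every move reaches a W.
n=0: no move → L
n=1: no move → L
n=2: no move → L
n=3: no move → L
n=4: can move to 0, which is L ⇒ W
n=5: can move to 1, which is L ⇒ W
n=6: can move to 2, which is L ⇒ W
n=7: can move to 3, which is L ⇒ W
n=8: can move to 2, which is L ⇒ W
n=9: can move to 3, which is L ⇒ W
n=10: moves to 6(W), 4(W); every one is W ⇒ L
n=11: moves to 7(W), 5(W); every one is W ⇒ L
n=12: moves to 8(W), 6(W); every one is W ⇒ L
n=13: moves to 9(W), 7(W); every one is W ⇒ L
n=14: can move to 10, which is L ⇒ W
n=15: can move to 11, which is L ⇒ W
n=16: can move to 12, which is L ⇒ W
n=17: can move to 13, which is L ⇒ W
n=18: can move to 12, which is L ⇒ W
n=19: can move to 13, which is L ⇒ W
n=20: moves to 16(W), 14(W); every one is W ⇒ L
n=21: moves to 17(W), 15(W); every one is W ⇒ L
n=22: moves to 18(W), 16(W); every one is W ⇒ L
n=23: moves to 19(W), 17(W); every one is W ⇒ L
n=24: can move to 20, which is L ⇒ W
n=25: can move to 21, which is L ⇒ W
From 25 Ada can remove 4, leaving 21, reaching an L position.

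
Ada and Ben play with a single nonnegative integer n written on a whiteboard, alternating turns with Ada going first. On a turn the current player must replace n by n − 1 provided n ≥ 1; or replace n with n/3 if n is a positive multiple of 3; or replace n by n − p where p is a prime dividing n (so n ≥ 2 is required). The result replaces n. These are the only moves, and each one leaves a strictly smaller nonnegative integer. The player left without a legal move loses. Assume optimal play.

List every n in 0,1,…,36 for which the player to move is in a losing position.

0, 4, 8, 14, 18, 22, 25, 27, 32, 35

Work bottom-up. With no move the player to move loses. Otherwise the position is W if at least one move leads to an L position for the opponent, and L if every move leads to a W.
n=0: no move → L
n=1: reaches L-position 0 → W
n=2: reaches L-position 0 → W
n=3: reaches L-position 0 → W
n=4: only reaches 2(W), 3(W), all W → L
n=5: reaches L-position 0 → W
n=6: reaches L-position 4 → W
n=7: reaches L-position 0 → W
n=8: only reaches 6(W), 7(W), all W → L
n=9: reaches L-position 8 → W
n=10: reaches L-position 8 → W
n=11: reaches L-position 0 → W
n=12: reaches L-position 4 → W
n=13: reaches L-position 0 → W
n=14: only reaches 7(W), 12(W), 13(W), all W → L
n=15: reaches L-position 14 → W
n=16: reaches L-position 14 → W
n=17: reaches L-position 0 → W
n=18: only reaches 6(W), 15(W), 16(W), 17(W), all W → L
n=19: reaches L-position 0 → W
n=20: reaches L-position 18 → W
n=21: reaches L-position 14 → W
n=22: only reaches 11(W), 20(W), 21(W), all W → L
n=23: reaches L-position 0 → W
n=24: reaches L-position 8 → W
n=25: only reaches 20(W), 24(W), all W → L
n=26: reaches L-position 25 → W
n=27: only reaches 9(W), 24(W), 26(W), all W → L
n=28: reaches L-position 27 → W
n=29: reaches L-position 0 → W
n=30: reaches L-position 25 → W
n=31: reaches L-position 0 → W
n=32: only reaches 30(W), 31(W), all W → L
n=33: reaches L-position 22 → W
n=34: reaches L-position 32 → W
n=35: only reaches 28(W), 30(W), 34(W), all W → L
n=36: reaches L-position 35 → W
Reading off the rows marked L gives the requested list; there are 10 such values of n.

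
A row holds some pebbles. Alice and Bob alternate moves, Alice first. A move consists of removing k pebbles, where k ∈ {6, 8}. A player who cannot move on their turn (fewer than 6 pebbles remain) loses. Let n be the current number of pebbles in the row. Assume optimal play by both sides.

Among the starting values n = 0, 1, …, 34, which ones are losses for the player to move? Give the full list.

0, 1, 2, 3, 4, 5, 14, 15, 16, 17, 18, 19, 28, 29, 30, 31, 32, 33

Build the W/L table. Terminal = L. A non-terminal position is W if it has a move to some L; otherwise it is L.
n=0: no move → L
n=1: no move → L
n=2: no move → L
n=3: no move → L
n=4: no move → L
n=5: no move → L
n=6: →0(L), so W
n=7: →1(L), so W
n=8: →2(L), so W
n=9: →3(L), so W
n=10: →4(L), so W
n=11: →5(L), so W
n=12: →4(L), so W
n=13: →5(L), so W
n=14: →8(W), 6(W) — all W, so L
n=15: →9(W), 7(W) — all W, so L
n=16: →10(W), 8(W) — all W, so L
n=17: →11(W), 9(W) — all W, so L
n=18: →12(W), 10(W) — all W, so L
n=19: →13(W), 11(W) — all W, so L
n=20: →14(L), so W
n=21: →15(L), so W
n=22: →16(L), so W
n=23: →17(L), so W
n=24: →18(L), so W
n=25: →19(L), so W
n=26: →18(L), so W
n=27: →19(L), so W
n=28: →22(W), 20(W) — all W, so L
n=29: →23(W), 21(W) — all W, so L
n=30: →24(W), 22(W) — all W, so L
n=31: →25(W), 23(W) — all W, so L
n=32: →26(W), 24(W) — all W, so L
n=33: →27(W), 25(W) — all W, so L
n=34: →28(L), so W
The losing starting values of n are exactly the entries labelled L in this table (18 of them).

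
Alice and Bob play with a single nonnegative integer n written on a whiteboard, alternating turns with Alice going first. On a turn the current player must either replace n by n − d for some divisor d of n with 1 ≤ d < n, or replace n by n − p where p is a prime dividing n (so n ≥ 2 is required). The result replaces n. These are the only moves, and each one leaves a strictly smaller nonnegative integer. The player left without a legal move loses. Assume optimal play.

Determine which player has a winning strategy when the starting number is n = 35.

Bob wins.

Build the W/L table. Terminal = L. A non-terminal position is W if it has a move to some L; otherwise it is L.
n=0: no move → L
n=1: no move → L
n=2: reaches L-position 0 → W
n=3: reaches L-position 0 → W
n=4: only reaches 2(W), 3(W), all W → L
n=5: reaches L-position 0 → W
n=6: reaches L-position 4 → W
n=7: reaches L-position 0 → W
n=8: reaches L-position 4 → W
n=9: only reaches 6(W), 8(W), all W → L
n=10: reaches L-position 9 → W
n=11: reaches L-position 0 → W
n=12: reaches L-position 9 → W
n=13: reaches L-position 0 → W
n=14: only reaches 7(W), 12(W), 13(W), all W → L
n=15: reaches L-position 14 → W
n=16: reaches L-position 14 → W
n=17: reaches L-position 0 → W
n=18: reaches L-position 9 → W
n=19: reaches L-position 0 → W
n=20: only reaches 10(W), 15(W), 16(W), 18(W), 19(W), all W → L
n=21: reaches L-position 14 → W
n=22: reaches L-position 20 → W
n=23: reaches L-position 0 → W
n=24: reaches L-position 20 → W
n=25: reaches L-position 20 → W
n=26: only reaches 13(W), 24(W), 25(W), all W → L
n=27: reaches L-position 26 → W
n=28: reaches L-position 14 → W
n=29: reaches L-position 0 → W
n=30: reaches L-position 20 → W
n=31: reaches L-position 0 → W
n=32: only reaches 16(W), 24(W), 28(W), 30(W), 31(W), all W → L
n=33: reaches L-position 32 → W
n=34: reaches L-position 32 → W
n=35: only reaches 28(W), 30(W), 34(W), all W → L
Every move from 35 reaches a W position, so the mover loses.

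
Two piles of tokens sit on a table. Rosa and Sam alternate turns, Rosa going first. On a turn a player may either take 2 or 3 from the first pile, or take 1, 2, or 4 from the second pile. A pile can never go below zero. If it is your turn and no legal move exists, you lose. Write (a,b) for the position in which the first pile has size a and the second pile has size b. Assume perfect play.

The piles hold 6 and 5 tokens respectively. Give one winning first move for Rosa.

Move to (4,5).

Classify positions by backward induction: terminal positions (no move available) are L. From any other position, the mover wins iff some move reaches an L.
No move ever increases a pile, so every position that can arise here has a ≤ 6 and b ≤ 5; it is enough to label the cells with 0 ≤ a ≤ 6 and 0 ≤ b ≤ 5.
Every move lowers a or b (never raises either), so fill the grid row by row in increasing a, and left to right within a row: each cell's successors are then already labelled.
      b=0  b=1  b=2  b=3  b=4  b=5
a=0:    L    W    W    L    W    W
a=1:    L    W    W    L    W    W
a=2:    W    L    W    W    L    W
a=3:    W    L    W    W    L    W
a=4:    W    W    L    W    W    L
a=5:    L    W    W    L    W    W
a=6:    L    W    W    L    W    W
Cells with no legal move (terminal, hence L): (0,0), (1,0).
The remaining L cells, each justified by listing all of its moves:
(0,3): only reaches (0,2)(W), (0,1)(W), all W → L
(1,3): only reaches (1,2)(W), (1,1)(W), all W → L
(2,1): only reaches (0,1)(W), (2,0)(W), all W → L
(2,4): only reaches (0,4)(W), (2,3)(W), (2,2)(W), (2,0)(W), all W → L
(3,1): only reaches (1,1)(W), (0,1)(W), (3,0)(W), all W → L
(3,4): only reaches (1,4)(W), (0,4)(W), (3,3)(W), (3,2)(W), (3,0)(W), all W → L
(4,2): only reaches (2,2)(W), (1,2)(W), (4,1)(W), (4,0)(W), all W → L
(4,5): only reaches (2,5)(W), (1,5)(W), (4,4)(W), (4,3)(W), (4,1)(W), all W → L
(5,0): only reaches (3,0)(W), (2,0)(W), all W → L
(5,3): only reaches (3,3)(W), (2,3)(W), (5,2)(W), (5,1)(W), all W → L
(6,0): only reaches (4,0)(W), (3,0)(W), all W → L
(6,3): only reaches (4,3)(W), (3,3)(W), (6,2)(W), (6,1)(W), all W → L
Every other cell has at least one move into one of the L cells above, so it is W.
From (6,5), the L positions reachable in one move are: (4,5), (6,3). Any move reaching one of these is winning.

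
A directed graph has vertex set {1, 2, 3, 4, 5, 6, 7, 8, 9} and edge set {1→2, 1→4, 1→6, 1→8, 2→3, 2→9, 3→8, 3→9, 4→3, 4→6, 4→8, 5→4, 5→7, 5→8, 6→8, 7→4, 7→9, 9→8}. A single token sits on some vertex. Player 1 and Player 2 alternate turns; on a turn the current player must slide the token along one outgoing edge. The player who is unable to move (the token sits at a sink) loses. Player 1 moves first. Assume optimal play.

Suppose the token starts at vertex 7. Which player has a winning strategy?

Classify positions by backward induction: terminal positions (no move available) are L. From any other position, the mover wins iff some move reaches an L.
Every edge goes from a vertex to one that appears earlier in the order 8, 9, 3, 6, 2, 4, 7, 5, 1, so processing vertices in that order labels each vertex after all of its successors.
8: no outgoing edge → L
9: W (go to 8, an L position)
3: W (go to 8, an L position)
6: W (go to 8, an L position)
2: L (options 3(W), 9(W) are all W)
4: W (go to 8, an L position)
7: L (options 4(W), 9(W) are all W)
5: W (go to 7, an L position)
1: W (go to 2, an L position)
Every move from 7 reaches a W position, so the mover loses.

Player 2 wins.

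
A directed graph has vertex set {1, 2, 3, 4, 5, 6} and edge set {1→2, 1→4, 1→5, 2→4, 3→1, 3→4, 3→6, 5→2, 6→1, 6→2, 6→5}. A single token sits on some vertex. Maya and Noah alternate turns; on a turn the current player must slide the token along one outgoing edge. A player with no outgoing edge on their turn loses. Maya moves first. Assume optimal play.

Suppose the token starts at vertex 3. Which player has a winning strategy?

Maya wins.

Classify positions by backward induction: terminal positions (no move available) are L. From any other position, the mover wins iff some move reaches an L.
Every edge goes from a vertex to one that appears earlier in the order 4, 2, 5, 1, 6, 3, so processing vertices in that order labels each vertex after all of its successors.
4: no outgoing edge → L
2: can move to 4, which is L ⇒ W
5: the only move is to 2(W), a W ⇒ L
1: can move to 5, which is L ⇒ W
6: can move to 5, which is L ⇒ W
3: can move to 4, which is L ⇒ W
The starting position 3 is W: Maya should move to 4, handing over an L position.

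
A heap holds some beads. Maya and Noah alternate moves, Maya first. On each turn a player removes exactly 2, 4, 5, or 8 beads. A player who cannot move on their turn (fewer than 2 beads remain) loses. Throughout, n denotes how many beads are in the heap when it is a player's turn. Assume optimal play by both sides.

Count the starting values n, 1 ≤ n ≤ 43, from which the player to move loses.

14

Work bottom-up. With no move the player to move loses. Otherwise the position is W if at least one move leads to an L position for the opponent, and L if every move leads to a W.
n=0: no move → L
n=1: no move → L
n=2: →0(L), so W
n=3: →1(L), so W
n=4: →0(L), so W
n=5: →1(L), so W
n=6: →1(L), so W
n=7: →5(W), 3(W), 2(W) — all W, so L
n=8: →0(L), so W
n=9: →7(L), so W
n=10: →8(W), 6(W), 5(W), 2(W) — all W, so L
n=11: →7(L), so W
n=12: →10(L), so W
n=13: →11(W), 9(W), 8(W), 5(W) — all W, so L
n=14: →10(L), so W
n=15: →13(L), so W
n=16: →14(W), 12(W), 11(W), 8(W) — all W, so L
n=17: →13(L), so W
n=18: →16(L), so W
n=19: →17(W), 15(W), 14(W), 11(W) — all W, so L
n=20: →16(L), so W
n=21: →19(L), so W
n=22: →20(W), 18(W), 17(W), 14(W) — all W, so L
n=23: →19(L), so W
n=24: →22(L), so W
n=25: →23(W), 21(W), 20(W), 17(W) — all W, so L
n=26: →22(L), so W
n=27: →25(L), so W
n=28: →26(W), 24(W), 23(W), 20(W) — all W, so L
n=29: →25(L), so W
n=30: →28(L), so W
n=31: →29(W), 27(W), 26(W), 23(W) — all W, so L
n=32: →28(L), so W
n=33: →31(L), so W
n=34: →32(W), 30(W), 29(W), 26(W) — all W, so L
n=35: →31(L), so W
n=36: →34(L), so W
n=37: →35(W), 33(W), 32(W), 29(W) — all W, so L
n=38: →34(L), so W
n=39: →37(L), so W
n=40: →38(W), 36(W), 35(W), 32(W) — all W, so L
n=41: →37(L), so W
n=42: →40(L), so W
n=43: →41(W), 39(W), 38(W), 35(W) — all W, so L
L entries with 1 ≤ n ≤ 43 (n=0 is outside the asked range and is not counted): n = 1, 7, 10, 13, 16, 19, 22, 25, 28, 31, 34, 37, 40, 43; that makes 14.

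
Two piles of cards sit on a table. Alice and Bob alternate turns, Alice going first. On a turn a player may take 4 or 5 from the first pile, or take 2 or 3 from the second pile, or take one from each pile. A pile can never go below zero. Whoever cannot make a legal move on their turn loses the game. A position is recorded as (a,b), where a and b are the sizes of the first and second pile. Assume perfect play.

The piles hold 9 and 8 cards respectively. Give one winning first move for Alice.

Use the standard recursion: the mover loses at a terminal position; elsewhere, the mover wins exactly when some move hands the opponent an L position.
No move ever increases a pile, so every position that can arise here has a ≤ 9 and b ≤ 8; it is enough to label the cells with 0 ≤ a ≤ 9 and 0 ≤ b ≤ 8.
Every move lowers a or b (never raises either), so fill the grid row by row in increasing a, and left to right within a row: each cell's successors are then already labelled.
      b=0  b=1  b=2  b=3  b=4  b=5  b=6  b=7  b=8
a=0:    L    L    W    W    W    L    L    W    W
a=1:    L    W    W    W    L    L    W    W    W
a=2:    L    W    W    W    L    W    W    W    L
a=3:    L    W    W    W    L    W    W    W    L
a=4:    W    W    L    L    W    W    W    L    L
a=5:    W    W    L    W    W    W    W    L    W
a=6:    W    L    L    W    W    W    L    L    W
a=7:    W    L    W    W    W    L    L    W    W
a=8:    W    L    W    W    W    L    W    W    W
a=9:    L    L    W    W    W    L    W    W    W
Cells with no legal move (terminal, hence L): (0,0), (0,1), (1,0), (2,0), (3,0).
The remaining L cells, each justified by listing all of its moves:
(0,5): L (options (0,3)(W), (0,2)(W) are all W)
(0,6): L (options (0,4)(W), (0,3)(W) are all W)
(1,4): L (options (1,2)(W), (1,1)(W), (0,3)(W) are all W)
(1,5): L (options (1,3)(W), (1,2)(W), (0,4)(W) are all W)
(2,4): L (options (2,2)(W), (2,1)(W), (1,3)(W) are all W)
(2,8): L (options (2,6)(W), (2,5)(W), (1,7)(W) are all W)
(3,4): L (options (3,2)(W), (3,1)(W), (2,3)(W) are all W)
(3,8): L (options (3,6)(W), (3,5)(W), (2,7)(W) are all W)
(4,2): L (options (0,2)(W), (4,0)(W), (3,1)(W) are all W)
(4,3): L (options (0,3)(W), (4,1)(W), (4,0)(W), (3,2)(W) are all W)
(4,7): L (options (0,7)(W), (4,5)(W), (4,4)(W), (3,6)(W) are all W)
(4,8): L (options (0,8)(W), (4,6)(W), (4,5)(W), (3,7)(W) are all W)
(5,2): L (options (1,2)(W), (0,2)(W), (5,0)(W), (4,1)(W) are all W)
(5,7): L (options (1,7)(W), (0,7)(W), (5,5)(W), (5,4)(W), (4,6)(W) are all W)
(6,1): L (options (2,1)(W), (1,1)(W), (5,0)(W) are all W)
(6,2): L (options (2,2)(W), (1,2)(W), (6,0)(W), (5,1)(W) are all W)
(6,6): L (options (2,6)(W), (1,6)(W), (6,4)(W), (6,3)(W), (5,5)(W) are all W)
(6,7): L (options (2,7)(W), (1,7)(W), (6,5)(W), (6,4)(W), (5,6)(W) are all W)
(7,1): L (options (3,1)(W), (2,1)(W), (6,0)(W) are all W)
(7,5): L (options (3,5)(W), (2,5)(W), (7,3)(W), (7,2)(W), (6,4)(W) are all W)
(7,6): L (options (3,6)(W), (2,6)(W), (7,4)(W), (7,3)(W), (6,5)(W) are all W)
(8,1): L (options (4,1)(W), (3,1)(W), (7,0)(W) are all W)
(8,5): L (options (4,5)(W), (3,5)(W), (8,3)(W), (8,2)(W), (7,4)(W) are all W)
(9,0): L (options (5,0)(W), (4,0)(W) are all W)
(9,1): L (options (5,1)(W), (4,1)(W), (8,0)(W) are all W)
(9,5): L (options (5,5)(W), (4,5)(W), (9,3)(W), (9,2)(W), (8,4)(W) are all W)
Every other cell has at least one move into one of the L cells above, so it is W.
From (9,8), the L positions reachable in one move are: (4,8), (9,5). Any move reaching one of these is winning.

Move to (4,8).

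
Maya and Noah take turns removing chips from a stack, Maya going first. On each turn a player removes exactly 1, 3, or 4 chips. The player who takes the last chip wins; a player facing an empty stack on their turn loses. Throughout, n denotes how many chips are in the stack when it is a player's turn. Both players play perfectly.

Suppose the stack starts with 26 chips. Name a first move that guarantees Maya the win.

Build the W/L table. Terminal = L. A non-terminal position is W if it has a move to some L; otherwise it is L.
n=0: no move → L
n=1: W (go to 0, an L position)
n=2: L (sole option 1(W) is W)
n=3: W (go to 2, an L position)
n=4: W (go to 0, an L position)
n=5: W (go to 2, an L position)
n=6: W (go to 2, an L position)
n=7: L (options 6(W), 4(W), 3(W) are all W)
n=8: W (go to 7, an L position)
n=9: L (options 8(W), 6(W), 5(W) are all W)
n=10: W (go to 9, an L position)
n=11: W (go to 7, an L position)
n=12: W (go to 9, an L position)
n=13: W (go to 9, an L position)
n=14: L (options 13(W), 11(W), 10(W) are all W)
n=15: W (go to 14, an L position)
n=16: L (options 15(W), 13(W), 12(W) are all W)
n=17: W (go to 16, an L position)
n=18: W (go to 14, an L position)
n=19: W (go to 16, an L position)
n=20: W (go to 16, an L position)
n=21: L (options 20(W), 18(W), 17(W) are all W)
n=22: W (go to 21, an L position)
n=23: L (options 22(W), 20(W), 19(W) are all W)
n=24: W (go to 23, an L position)
n=25: W (go to 21, an L position)
n=26: W (go to 23, an L position)
From 26, the L positions reachable in one move are: 23.

Remove 3, leaving 23.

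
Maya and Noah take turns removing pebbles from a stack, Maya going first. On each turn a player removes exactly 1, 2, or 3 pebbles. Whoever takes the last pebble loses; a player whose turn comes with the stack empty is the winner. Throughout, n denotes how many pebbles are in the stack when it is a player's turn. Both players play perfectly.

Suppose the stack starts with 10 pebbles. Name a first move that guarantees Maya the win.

Compute win/loss labels from the base case upward. A position with no move is W. Any other position is W if it can reach an L in one move, else L.
n=0: no move; the opponent has just taken the last pebble and therefore loses → W
n=1: L (sole option 0(W) is W)
n=2: W (go to 1, an L position)
n=3: W (go to 1, an L position)
n=4: W (go to 1, an L position)
n=5: L (options 4(W), 3(W), 2(W) are all W)
n=6: W (go to 5, an L position)
n=7: W (go to 5, an L position)
n=8: W (go to 5, an L position)
n=9: L (options 8(W), 7(W), 6(W) are all W)
n=10: W (go to 9, an L position)
From 10, the L positions reachable in one move are: 9.

Remove 1, leaving 9.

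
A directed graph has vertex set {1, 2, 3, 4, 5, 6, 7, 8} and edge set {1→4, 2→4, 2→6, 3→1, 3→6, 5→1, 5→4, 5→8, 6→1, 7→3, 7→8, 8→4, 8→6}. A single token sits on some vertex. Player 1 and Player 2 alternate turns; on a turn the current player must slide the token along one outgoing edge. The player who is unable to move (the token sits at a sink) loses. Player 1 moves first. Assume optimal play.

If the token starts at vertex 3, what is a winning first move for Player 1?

Use the standard recursion: the mover loses at a terminal position; elsewhere, the mover wins exactly when some move hands the opponent an L position.
Every edge goes from a vertex to one that appears earlier in the order 4, 1, 6, 8, 3, 7, 2, 5, so processing vertices in that order labels each vertex after all of its successors.
4: no outgoing edge → L
1: reaches L-position 4 → W
6: only reaches 1(W), which is W → L
8: reaches L-position 6 → W
3: reaches L-position 6 → W
7: only reaches 3(W), 8(W), all W → L
2: reaches L-position 6 → W
5: reaches L-position 4 → W
From 3, the L positions reachable in one move are: 6.

Move to 6.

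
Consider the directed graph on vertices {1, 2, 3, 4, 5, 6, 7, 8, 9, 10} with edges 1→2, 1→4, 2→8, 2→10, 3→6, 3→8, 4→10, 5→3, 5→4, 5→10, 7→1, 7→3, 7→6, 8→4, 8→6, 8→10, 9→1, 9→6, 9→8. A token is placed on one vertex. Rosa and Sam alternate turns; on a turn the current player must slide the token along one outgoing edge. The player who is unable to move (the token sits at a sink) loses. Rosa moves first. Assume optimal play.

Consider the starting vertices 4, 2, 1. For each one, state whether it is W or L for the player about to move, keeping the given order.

4: W, 2: W, 1: L

Positions with no move are L. A position that does have a move is losing for the player to move precisely when every available move leads to a winning position for the opponent. Fill in the labels:
Every edge goes from a vertex to one that appears earlier in the order 6, 10, 4, 8, 3, 2, 5, 1, 9, 7, so processing vertices in that order labels each vertex after all of its successors.
6: no outgoing edge → L
10: no outgoing edge → L
4: →10(L), so W
8: →10(L), so W
3: →6(L), so W
2: →10(L), so W
5: →10(L), so W
1: →2(W), 4(W) — all W, so L
9: →1(L), so W
7: →1(L), so W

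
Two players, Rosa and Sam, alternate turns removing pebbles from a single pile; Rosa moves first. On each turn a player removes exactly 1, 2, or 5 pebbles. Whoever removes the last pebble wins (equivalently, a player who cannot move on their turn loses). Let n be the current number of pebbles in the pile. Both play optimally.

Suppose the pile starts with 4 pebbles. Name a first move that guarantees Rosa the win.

Label each position W (a win for the player to move) or L (a loss). A position with no legal move is L; any other position is W exactly when some move reaches an L, and L when every move reaches a W.
n=0: no move → L
n=1: →0(L), so W
n=2: →0(L), so W
n=3: →2(W), 1(W) — all W, so L
n=4: →3(L), so W
From 4, the L positions reachable in one move are: 3.

Remove 1, leaving 3.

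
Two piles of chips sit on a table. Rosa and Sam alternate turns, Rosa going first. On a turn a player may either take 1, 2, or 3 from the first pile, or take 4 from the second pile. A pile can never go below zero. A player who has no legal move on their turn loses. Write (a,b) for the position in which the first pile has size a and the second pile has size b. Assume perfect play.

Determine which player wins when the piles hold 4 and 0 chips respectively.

Sam wins.

Compute win/loss labels from the base case upward. A position with no move is L. Any other position is W if it can reach an L in one move, else L.
No move ever increases a pile, so every position that can arise here has a ≤ 4 and b ≤ 0; it is enough to label the cells with 0 ≤ a ≤ 4 and 0 ≤ b ≤ 0.
Every move lowers a or b (never raises either), so fill the grid row by row in increasing a, and left to right within a row: each cell's successors are then already labelled.
      b=0
a=0:    L
a=1:    W
a=2:    W
a=3:    W
a=4:    L
Cells with no legal move (terminal, hence L): (0,0).
The remaining L cells, each justified by listing all of its moves:
(4,0): moves to (3,0)(W), (2,0)(W), (1,0)(W); every one is W ⇒ L
Every other cell has at least one move into one of the L cells above, so it is W.
Every move from (4,0) reaches a W position, so the mover loses.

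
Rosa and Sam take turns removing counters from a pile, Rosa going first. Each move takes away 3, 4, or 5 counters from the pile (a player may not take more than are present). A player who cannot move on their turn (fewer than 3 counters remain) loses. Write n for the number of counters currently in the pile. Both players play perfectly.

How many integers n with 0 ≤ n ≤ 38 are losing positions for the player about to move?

15

Use the standard recursion: the mover loses at a terminal position; elsewhere, the mover wins exactly when some move hands the opponent an L position.
n=0: no move → L
n=1: no move → L
n=2: no move → L
n=3: reaches L-position 0 → W
n=4: reaches L-position 1 → W
n=5: reaches L-position 2 → W
n=6: reaches L-position 2 → W
n=7: reaches L-position 2 → W
n=8: only reaches 5(W), 4(W), 3(W), all W → L
n=9: only reaches 6(W), 5(W), 4(W), all W → L
n=10: only reaches 7(W), 6(W), 5(W), all W → L
n=11: reaches L-position 8 → W
n=12: reaches L-position 9 → W
n=13: reaches L-position 10 → W
n=14: reaches L-position 10 → W
n=15: reaches L-position 10 → W
n=16: only reaches 13(W), 12(W), 11(W), all W → L
n=17: only reaches 14(W), 13(W), 12(W), all W → L
n=18: only reaches 15(W), 14(W), 13(W), all W → L
n=19: reaches L-position 16 → W
n=20: reaches L-position 17 → W
n=21: reaches L-position 18 → W
n=22: reaches L-position 18 → W
n=23: reaches L-position 18 → W
n=24: only reaches 21(W), 20(W), 19(W), all W → L
n=25: only reaches 22(W), 21(W), 20(W), all W → L
n=26: only reaches 23(W), 22(W), 21(W), all W → L
n=27: reaches L-position 24 → W
n=28: reaches L-position 25 → W
n=29: reaches L-position 26 → W
n=30: reaches L-position 26 → W
n=31: reaches L-position 26 → W
n=32: only reaches 29(W), 28(W), 27(W), all W → L
n=33: only reaches 30(W), 29(W), 28(W), all W → L
n=34: only reaches 31(W), 30(W), 29(W), all W → L
n=35: reaches L-position 32 → W
n=36: reaches L-position 33 → W
n=37: reaches L-position 34 → W
n=38: reaches L-position 34 → W
L entries with 0 ≤ n ≤ 38: n = 0, 1, 2, 8, 9, 10, 16, 17, 18, 24, 25, 26, 32, 33, 34; that makes 15.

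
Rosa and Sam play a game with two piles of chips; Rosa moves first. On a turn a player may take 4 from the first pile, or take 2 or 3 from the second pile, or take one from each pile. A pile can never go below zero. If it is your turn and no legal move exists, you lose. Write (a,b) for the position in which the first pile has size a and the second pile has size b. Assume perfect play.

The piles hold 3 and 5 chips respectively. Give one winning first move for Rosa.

Positions with no move are L. A position that does have a move is losing for the player to move precisely when every available move leads to a winning position for the opponent. Fill in the labels:
No move ever increases a pile, so every position that can arise here has a ≤ 3 and b ≤ 5; it is enough to label the cells with 0 ≤ a ≤ 3 and 0 ≤ b ≤ 5.
Every move lowers a or b (never raises either), so fill the grid row by row in increasing a, and left to right within a row: each cell's successors are then already labelled.
      b=0  b=1  b=2  b=3  b=4  b=5
a=0:    L    L    W    W    W    L
a=1:    L    W    W    W    L    L
a=2:    L    W    W    W    L    W
a=3:    L    W    W    W    L    W
Cells with no legal move (terminal, hence L): (0,0), (0,1), (1,0), (2,0), (3,0).
The remaining L cells, each justified by listing all of its moves:
(0,5): L (options (0,3)(W), (0,2)(W) are all W)
(1,4): L (options (1,2)(W), (1,1)(W), (0,3)(W) are all W)
(1,5): L (options (1,3)(W), (1,2)(W), (0,4)(W) are all W)
(2,4): L (options (2,2)(W), (2,1)(W), (1,3)(W) are all W)
(3,4): L (options (3,2)(W), (3,1)(W), (2,3)(W) are all W)
Every other cell has at least one move into one of the L cells above, so it is W.
From (3,5), the L positions reachable in one move are: (2,4).

Move to (2,4).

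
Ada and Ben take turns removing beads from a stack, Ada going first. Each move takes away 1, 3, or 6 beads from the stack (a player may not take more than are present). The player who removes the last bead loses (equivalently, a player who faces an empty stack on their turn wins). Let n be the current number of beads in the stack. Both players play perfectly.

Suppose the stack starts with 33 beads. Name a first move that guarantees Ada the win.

Positions with no move are W. A position that does have a move is losing for the player to move precisely when every available move leads to a winning position for the opponent. Fill in the labels:
n=0: no move; the opponent has just taken the last bead and therefore loses → W
n=1: only reaches 0(W), which is W → L
n=2: reaches L-position 1 → W
n=3: only reaches 2(W), 0(W), all W → L
n=4: reaches L-position 3 → W
n=5: only reaches 4(W), 2(W), all W → L
n=6: reaches L-position 5 → W
n=7: reaches L-position 1 → W
n=8: reaches L-position 5 → W
n=9: reaches L-position 3 → W
n=10: only reaches 9(W), 7(W), 4(W), all W → L
n=11: reaches L-position 10 → W
n=12: only reaches 11(W), 9(W), 6(W), all W → L
n=13: reaches L-position 12 → W
n=14: only reaches 13(W), 11(W), 8(W), all W → L
n=15: reaches L-position 14 → W
n=16: reaches L-position 10 → W
n=17: reaches L-position 14 → W
n=18: reaches L-position 12 → W
n=19: only reaches 18(W), 16(W), 13(W), all W → L
n=20: reaches L-position 19 → W
n=21: only reaches 20(W), 18(W), 15(W), all W → L
n=22: reaches L-position 21 → W
n=23: only reaches 22(W), 20(W), 17(W), all W → L
n=24: reaches L-position 23 → W
n=25: reaches L-position 19 → W
n=26: reaches L-position 23 → W
n=27: reaches L-position 21 → W
n=28: only reaches 27(W), 25(W), 22(W), all W → L
n=29: reaches L-position 28 → W
n=30: only reaches 29(W), 27(W), 24(W), all W → L
n=31: reaches L-position 30 → W
n=32: only reaches 31(W), 29(W), 26(W), all W → L
n=33: reaches L-position 32 → W
From 33, the L positions reachable in one move are: 32, 30. Any move reaching one of these is winning.

Remove 1, leaving 32.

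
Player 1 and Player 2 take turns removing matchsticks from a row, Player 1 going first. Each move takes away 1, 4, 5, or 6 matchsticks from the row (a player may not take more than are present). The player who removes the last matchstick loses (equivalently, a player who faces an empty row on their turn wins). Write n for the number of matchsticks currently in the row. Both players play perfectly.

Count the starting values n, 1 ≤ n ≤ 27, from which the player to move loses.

6

Classify positions by backward induction: terminal positions (no move available) are W. From any other position, the mover wins iff some move reaches an L.
n=0: no move; the opponent has just taken the last matchstick and therefore loses → W
n=1: the only move is to 0(W), a W ⇒ L
n=2: can move to 1, which is L ⇒ W
n=3: the only move is to 2(W), a W ⇒ L
n=4: can move to 3, which is L ⇒ W
n=5: can move to 1, which is L ⇒ W
n=6: can move to 1, which is L ⇒ W
n=7: can move to 3, which is L ⇒ W
n=8: can move to 3, which is L ⇒ W
n=9: can move to 3, which is L ⇒ W
n=10: moves to 9(W), 6(W), 5(W), 4(W); every one is W ⇒ L
n=11: can move to 10, which is L ⇒ W
n=12: moves to 11(W), 8(W), 7(W), 6(W); every one is W ⇒ L
n=13: can move to 12, which is L ⇒ W
n=14: can move to 10, which is L ⇒ W
n=15: can move to 10, which is L ⇒ W
n=16: can move to 12, which is L ⇒ W
n=17: can move to 12, which is L ⇒ W
n=18: can move to 12, which is L ⇒ W
n=19: moves to 18(W), 15(W), 14(W), 13(W); every one is W ⇒ L
n=20: can move to 19, which is L ⇒ W
n=21: moves to 20(W), 17(W), 16(W), 15(W); every one is W ⇒ L
n=22: can move to 21, which is L ⇒ W
n=23: can move to 19, which is L ⇒ W
n=24: can move to 19, which is L ⇒ W
n=25: can move to 21, which is L ⇒ W
n=26: can move to 21, which is L ⇒ W
n=27: can move to 21, which is L ⇒ W
L entries with 1 ≤ n ≤ 27 (the range starts at n=1): n = 1, 3, 10, 12, 19, 21; that makes 6.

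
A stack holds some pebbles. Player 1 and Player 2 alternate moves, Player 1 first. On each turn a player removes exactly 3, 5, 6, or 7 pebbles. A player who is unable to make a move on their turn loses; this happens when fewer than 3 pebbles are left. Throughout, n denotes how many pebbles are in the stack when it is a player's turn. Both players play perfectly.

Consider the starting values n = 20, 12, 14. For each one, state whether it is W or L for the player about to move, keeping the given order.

20: L, 12: L, 14: W

Work bottom-up. With no move the player to move loses. Otherwise the position is W if at least one move leads to an L position for the opponent, and L if every move leads to a W.
n=0: no move → L
n=1: no move → L
n=2: no move → L
n=3: →0(L), so W
n=4: →1(L), so W
n=5: →2(L), so W
n=6: →1(L), so W
n=7: →2(L), so W
n=8: →2(L), so W
n=9: →2(L), so W
n=10: →7(W), 5(W), 4(W), 3(W) — all W, so L
n=11: →8(W), 6(W), 5(W), 4(W) — all W, so L
n=12: →9(W), 7(W), 6(W), 5(W) — all W, so L
n=13: →10(L), so W
n=14: →11(L), so W
n=15: →12(L), so W
n=16: →11(L), so W
n=17: →12(L), so W
n=18: →12(L), so W
n=19: →12(L), so W
n=20: →17(W), 15(W), 14(W), 13(W) — all W, so L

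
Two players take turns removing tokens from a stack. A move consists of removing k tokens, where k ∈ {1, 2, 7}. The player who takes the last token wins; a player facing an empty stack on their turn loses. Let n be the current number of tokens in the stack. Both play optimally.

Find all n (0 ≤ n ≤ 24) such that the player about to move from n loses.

0, 3, 6, 9, 12, 15, 18, 21, 24

Build the W/L table. Terminal = L. A non-terminal position is W if it has a move to some L; otherwise it is L.
n=0: no move → L
n=1: can move to 0, which is L ⇒ W
n=2: can move to 0, which is L ⇒ W
n=3: moves to 2(W), 1(W); every one is W ⇒ L
n=4: can move to 3, which is L ⇒ W
n=5: can move to 3, which is L ⇒ W
n=6: moves to 5(W), 4(W); every one is W ⇒ L
n=7: can move to 6, which is L ⇒ W
n=8: can move to 6, which is L ⇒ W
n=9: moves to 8(W), 7(W), 2(W); every one is W ⇒ L
n=10: can move to 9, which is L ⇒ W
n=11: can move to 9, which is L ⇒ W
n=12: moves to 11(W), 10(W), 5(W); every one is W ⇒ L
n=13: can move to 12, which is L ⇒ W
n=14: can move to 12, which is L ⇒ W
n=15: moves to 14(W), 13(W), 8(W); every one is W ⇒ L
n=16: can move to 15, which is L ⇒ W
n=17: can move to 15, which is L ⇒ W
n=18: moves to 17(W), 16(W), 11(W); every one is W ⇒ L
n=19: can move to 18, which is L ⇒ W
n=20: can move to 18, which is L ⇒ W
n=21: moves to 20(W), 19(W), 14(W); every one is W ⇒ L
n=22: can move to 21, which is L ⇒ W
n=23: can move to 21, which is L ⇒ W
n=24: moves to 23(W), 22(W), 17(W); every one is W ⇒ L
The losing starting values of n are exactly the entries labelled L in this table (9 of them).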